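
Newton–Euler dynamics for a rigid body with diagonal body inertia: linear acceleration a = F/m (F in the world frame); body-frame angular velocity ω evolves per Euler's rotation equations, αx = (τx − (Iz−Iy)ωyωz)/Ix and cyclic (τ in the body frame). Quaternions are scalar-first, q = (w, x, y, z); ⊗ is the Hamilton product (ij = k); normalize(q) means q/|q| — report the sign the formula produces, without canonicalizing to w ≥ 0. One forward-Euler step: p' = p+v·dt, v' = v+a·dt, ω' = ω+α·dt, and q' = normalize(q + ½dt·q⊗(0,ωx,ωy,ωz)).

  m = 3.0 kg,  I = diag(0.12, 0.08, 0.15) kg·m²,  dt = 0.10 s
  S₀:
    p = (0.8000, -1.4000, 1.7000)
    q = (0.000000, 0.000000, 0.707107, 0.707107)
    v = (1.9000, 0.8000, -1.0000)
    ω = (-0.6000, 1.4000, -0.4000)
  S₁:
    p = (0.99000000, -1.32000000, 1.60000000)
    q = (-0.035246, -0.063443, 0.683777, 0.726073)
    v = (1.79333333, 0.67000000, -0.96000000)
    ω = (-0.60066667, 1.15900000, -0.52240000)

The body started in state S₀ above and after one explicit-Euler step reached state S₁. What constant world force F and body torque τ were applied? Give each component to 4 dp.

F = (-3.2000, -3.9000, 1.2000)
τ = (-0.0400, -0.2000, -0.1500)

Δω = ω₁−ω₀ = (-0.00066667, -0.24100000, -0.12240000)
gyro term ω₀×Iω₀ = (-0.0392, -0.0072, 0.0336)
I·α + gyro = (-0.0400, -0.2000, -0.1500)
Δv = v₁−v₀ = (-0.10666667, -0.13000000, 0.04000000)
F = m·Δv/dt = (-3.2000, -3.9000, 1.2000)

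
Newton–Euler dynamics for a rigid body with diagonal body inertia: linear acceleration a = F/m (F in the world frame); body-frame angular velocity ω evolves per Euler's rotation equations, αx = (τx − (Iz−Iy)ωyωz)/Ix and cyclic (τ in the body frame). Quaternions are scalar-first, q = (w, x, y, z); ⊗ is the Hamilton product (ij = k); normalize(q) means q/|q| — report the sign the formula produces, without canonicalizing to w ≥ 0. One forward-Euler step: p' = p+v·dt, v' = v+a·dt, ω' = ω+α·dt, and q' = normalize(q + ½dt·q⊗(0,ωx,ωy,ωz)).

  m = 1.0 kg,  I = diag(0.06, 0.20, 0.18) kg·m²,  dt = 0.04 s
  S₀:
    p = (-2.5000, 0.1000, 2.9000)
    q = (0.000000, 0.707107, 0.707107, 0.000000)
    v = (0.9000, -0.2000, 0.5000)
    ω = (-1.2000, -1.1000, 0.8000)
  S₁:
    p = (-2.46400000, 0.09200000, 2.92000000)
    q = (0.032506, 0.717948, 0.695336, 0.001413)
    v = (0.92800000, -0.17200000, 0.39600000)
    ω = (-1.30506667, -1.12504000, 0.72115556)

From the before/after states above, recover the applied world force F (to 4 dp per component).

F = (0.7000, 0.7000, -2.6000)

v₁ − v₀ = (0.02800000, 0.02800000, -0.10400000)
m·(v₁−v₀)/dt = (0.7000, 0.7000, -2.6000)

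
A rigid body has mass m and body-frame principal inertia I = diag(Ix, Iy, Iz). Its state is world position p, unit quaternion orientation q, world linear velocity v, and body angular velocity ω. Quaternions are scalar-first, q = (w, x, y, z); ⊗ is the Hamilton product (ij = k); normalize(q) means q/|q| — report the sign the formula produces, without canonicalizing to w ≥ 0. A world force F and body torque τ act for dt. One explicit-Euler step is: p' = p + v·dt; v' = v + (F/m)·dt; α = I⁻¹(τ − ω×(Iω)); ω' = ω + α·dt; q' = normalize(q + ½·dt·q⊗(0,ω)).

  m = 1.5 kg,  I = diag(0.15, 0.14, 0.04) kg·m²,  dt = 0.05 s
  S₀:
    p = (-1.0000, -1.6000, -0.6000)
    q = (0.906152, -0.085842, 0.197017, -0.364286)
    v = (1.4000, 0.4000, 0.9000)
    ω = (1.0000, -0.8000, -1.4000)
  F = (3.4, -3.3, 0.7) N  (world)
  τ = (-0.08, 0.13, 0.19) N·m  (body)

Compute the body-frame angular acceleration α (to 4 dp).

α = (0.2133, 2.0286, 4.5500)

gyro term ω×Iω = (-0.1120, -0.1540, 0.0080)
(τ − ω×Iω)/I = (0.2133, 2.0286, 4.5500)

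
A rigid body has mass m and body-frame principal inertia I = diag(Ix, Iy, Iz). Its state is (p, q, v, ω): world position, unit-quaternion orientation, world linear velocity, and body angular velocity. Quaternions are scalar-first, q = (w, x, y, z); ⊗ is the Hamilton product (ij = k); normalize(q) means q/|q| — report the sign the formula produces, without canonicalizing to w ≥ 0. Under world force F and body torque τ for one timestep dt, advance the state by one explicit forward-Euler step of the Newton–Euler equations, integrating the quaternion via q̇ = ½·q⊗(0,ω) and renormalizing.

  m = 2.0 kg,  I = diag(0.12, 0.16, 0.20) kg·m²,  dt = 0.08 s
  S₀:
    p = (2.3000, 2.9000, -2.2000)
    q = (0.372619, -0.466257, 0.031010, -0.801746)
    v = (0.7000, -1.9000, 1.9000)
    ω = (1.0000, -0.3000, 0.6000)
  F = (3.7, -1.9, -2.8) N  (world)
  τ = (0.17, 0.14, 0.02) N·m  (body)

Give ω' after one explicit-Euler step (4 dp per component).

ω' = (1.1181, -0.2060, 0.6128)

gyro term ω×Iω = (-0.0072, -0.0480, -0.0120)
angular accel α = (1.4767, 1.1750, 0.1600)
ω + α·dt = (1.1181, -0.2060, 0.6128)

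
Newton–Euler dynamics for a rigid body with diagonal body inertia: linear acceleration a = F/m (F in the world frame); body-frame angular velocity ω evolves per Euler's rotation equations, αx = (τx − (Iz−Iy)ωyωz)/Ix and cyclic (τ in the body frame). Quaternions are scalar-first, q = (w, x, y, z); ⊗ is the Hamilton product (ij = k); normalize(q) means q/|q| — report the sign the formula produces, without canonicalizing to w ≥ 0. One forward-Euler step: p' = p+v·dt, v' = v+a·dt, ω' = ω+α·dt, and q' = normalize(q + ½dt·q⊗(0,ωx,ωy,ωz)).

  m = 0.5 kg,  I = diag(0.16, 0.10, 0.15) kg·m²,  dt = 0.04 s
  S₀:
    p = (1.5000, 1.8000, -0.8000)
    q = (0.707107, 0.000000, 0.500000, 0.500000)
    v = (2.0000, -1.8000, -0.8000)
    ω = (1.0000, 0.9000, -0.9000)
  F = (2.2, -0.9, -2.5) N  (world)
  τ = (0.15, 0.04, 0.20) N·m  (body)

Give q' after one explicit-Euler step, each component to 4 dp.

q' = (0.7067, -0.0039, 0.5225, 0.4770)

2q̇ = q⊗(0,ω) = (0.0000000, -0.1928930, 1.1363963, -1.1363963)
q + ½dt·q⊗(0,ω), renormalized = (0.7067, -0.0039, 0.5225, 0.4770)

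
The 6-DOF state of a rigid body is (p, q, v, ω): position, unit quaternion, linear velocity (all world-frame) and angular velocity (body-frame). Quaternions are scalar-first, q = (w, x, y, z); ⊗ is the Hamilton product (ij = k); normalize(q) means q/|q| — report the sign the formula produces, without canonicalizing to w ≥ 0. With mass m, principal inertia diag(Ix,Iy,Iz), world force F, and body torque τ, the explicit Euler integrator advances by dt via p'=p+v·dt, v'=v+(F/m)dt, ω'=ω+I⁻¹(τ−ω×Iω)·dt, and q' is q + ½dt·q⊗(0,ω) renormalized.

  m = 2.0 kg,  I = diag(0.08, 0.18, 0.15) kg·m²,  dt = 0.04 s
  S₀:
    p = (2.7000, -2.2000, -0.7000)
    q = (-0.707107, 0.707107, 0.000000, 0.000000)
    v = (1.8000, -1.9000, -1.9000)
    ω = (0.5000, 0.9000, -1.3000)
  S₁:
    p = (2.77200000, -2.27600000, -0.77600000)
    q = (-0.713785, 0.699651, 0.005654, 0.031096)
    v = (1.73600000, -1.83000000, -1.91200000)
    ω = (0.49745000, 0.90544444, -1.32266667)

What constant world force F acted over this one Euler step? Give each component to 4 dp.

v₁ − v₀ = (-0.06400000, 0.07000000, -0.01200000)
F = m·Δv/dt = (-3.2000, 3.5000, -0.6000)

F = (-3.2000, 3.5000, -0.6000)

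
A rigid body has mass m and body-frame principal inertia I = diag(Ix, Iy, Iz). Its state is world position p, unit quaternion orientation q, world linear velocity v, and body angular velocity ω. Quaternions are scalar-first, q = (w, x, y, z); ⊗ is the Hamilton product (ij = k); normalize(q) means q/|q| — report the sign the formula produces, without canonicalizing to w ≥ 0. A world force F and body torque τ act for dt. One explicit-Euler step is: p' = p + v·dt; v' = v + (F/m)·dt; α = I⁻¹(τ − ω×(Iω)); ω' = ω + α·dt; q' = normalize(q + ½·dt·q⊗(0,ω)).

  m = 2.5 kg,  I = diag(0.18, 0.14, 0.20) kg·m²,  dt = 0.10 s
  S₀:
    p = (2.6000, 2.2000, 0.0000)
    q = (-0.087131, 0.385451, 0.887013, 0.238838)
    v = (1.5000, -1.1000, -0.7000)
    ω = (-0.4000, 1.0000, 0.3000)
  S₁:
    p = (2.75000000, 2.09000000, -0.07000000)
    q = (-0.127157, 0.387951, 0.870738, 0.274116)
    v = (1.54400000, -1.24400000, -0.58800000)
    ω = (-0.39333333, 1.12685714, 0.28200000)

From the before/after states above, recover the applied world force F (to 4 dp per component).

v₁ − v₀ = (0.04400000, -0.14400000, 0.11200000)
F = m·Δv/dt = (1.1000, -3.6000, 2.8000)

F = (1.1000, -3.6000, 2.8000)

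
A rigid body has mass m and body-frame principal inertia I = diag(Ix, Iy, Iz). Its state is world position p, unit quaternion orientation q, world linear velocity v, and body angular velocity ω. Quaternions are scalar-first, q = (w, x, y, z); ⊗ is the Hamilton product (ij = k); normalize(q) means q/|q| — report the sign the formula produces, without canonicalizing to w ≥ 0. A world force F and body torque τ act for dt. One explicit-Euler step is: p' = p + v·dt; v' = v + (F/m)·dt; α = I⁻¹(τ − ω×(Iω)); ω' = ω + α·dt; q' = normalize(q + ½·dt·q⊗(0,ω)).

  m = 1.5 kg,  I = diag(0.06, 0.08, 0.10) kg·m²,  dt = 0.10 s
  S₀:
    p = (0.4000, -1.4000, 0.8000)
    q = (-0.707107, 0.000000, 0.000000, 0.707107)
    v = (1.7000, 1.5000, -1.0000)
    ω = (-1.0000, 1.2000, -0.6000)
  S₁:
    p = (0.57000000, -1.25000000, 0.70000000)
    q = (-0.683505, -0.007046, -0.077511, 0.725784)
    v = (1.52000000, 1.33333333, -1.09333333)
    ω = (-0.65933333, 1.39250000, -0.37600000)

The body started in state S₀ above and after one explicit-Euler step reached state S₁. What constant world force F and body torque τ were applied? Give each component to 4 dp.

Δv = v₁−v₀ = (-0.18000000, -0.16666667, -0.09333333)
applied force F = (-2.7000, -2.5000, -1.4000)
rate change Δω = (0.34066667, 0.19250000, 0.22400000)
precession coupling = (-0.0144, -0.0240, -0.0240)
applied torque τ = (0.1900, 0.1300, 0.2000)

F = (-2.7000, -2.5000, -1.4000)
τ = (0.1900, 0.1300, 0.2000)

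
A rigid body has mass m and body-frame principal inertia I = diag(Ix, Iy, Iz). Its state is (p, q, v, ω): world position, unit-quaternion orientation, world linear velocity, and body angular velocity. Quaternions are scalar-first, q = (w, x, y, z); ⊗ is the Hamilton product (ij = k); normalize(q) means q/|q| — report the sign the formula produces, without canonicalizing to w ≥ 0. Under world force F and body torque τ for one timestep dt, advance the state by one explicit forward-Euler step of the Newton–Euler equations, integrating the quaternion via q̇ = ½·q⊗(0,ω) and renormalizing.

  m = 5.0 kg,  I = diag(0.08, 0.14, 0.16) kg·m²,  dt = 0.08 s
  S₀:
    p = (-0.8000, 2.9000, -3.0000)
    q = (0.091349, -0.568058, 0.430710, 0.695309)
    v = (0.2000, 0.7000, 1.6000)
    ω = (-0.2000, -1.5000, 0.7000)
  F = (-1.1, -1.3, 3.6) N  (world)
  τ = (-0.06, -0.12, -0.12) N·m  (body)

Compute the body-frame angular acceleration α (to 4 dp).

α = (-0.4875, -0.9371, -0.8625)

gyro term ω×Iω = (-0.0210, 0.0112, 0.0180)
angular accel α = (-0.4875, -0.9371, -0.8625)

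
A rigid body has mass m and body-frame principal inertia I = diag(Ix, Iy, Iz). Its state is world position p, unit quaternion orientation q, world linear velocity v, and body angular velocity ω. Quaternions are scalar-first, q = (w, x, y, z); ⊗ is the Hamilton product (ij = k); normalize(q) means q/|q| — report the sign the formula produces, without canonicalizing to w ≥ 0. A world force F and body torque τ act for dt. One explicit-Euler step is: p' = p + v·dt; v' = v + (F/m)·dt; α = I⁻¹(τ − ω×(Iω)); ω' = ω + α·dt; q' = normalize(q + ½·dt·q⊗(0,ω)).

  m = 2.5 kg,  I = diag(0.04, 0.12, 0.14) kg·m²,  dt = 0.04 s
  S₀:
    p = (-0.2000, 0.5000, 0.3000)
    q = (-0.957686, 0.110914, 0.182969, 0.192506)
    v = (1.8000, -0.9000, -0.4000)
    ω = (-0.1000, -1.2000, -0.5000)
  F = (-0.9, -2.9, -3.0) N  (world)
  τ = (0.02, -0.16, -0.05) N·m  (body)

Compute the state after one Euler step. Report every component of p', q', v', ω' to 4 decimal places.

p' = (-0.1280, 0.4640, 0.2840)
q' = (-0.9508, 0.1156, 0.2066, 0.1997)
v' = (1.7856, -0.9464, -0.4480)
ω' = (-0.0920, -1.2517, -0.5170)

ω×(Iω) gyroscopic = (0.0120, -0.0050, 0.0096)
(τ − ω×Iω)/I = (0.2000, -1.2917, -0.4257)
ω + α·dt = (-0.0920, -1.2517, -0.5170)
2q̇ = q⊗(0,ω) = (0.3269072, 0.2352913, 1.1854296, 0.3640431)
q' = normalize(q + ½dt·q⊗(0,ω)) = (-0.9508, 0.1156, 0.2066, 0.1997)
a = F/m = (-0.3600, -1.1600, -1.2000)
p' = p + v·dt = (-0.1280, 0.4640, 0.2840)
v + (F/m)dt = (1.7856, -0.9464, -0.4480)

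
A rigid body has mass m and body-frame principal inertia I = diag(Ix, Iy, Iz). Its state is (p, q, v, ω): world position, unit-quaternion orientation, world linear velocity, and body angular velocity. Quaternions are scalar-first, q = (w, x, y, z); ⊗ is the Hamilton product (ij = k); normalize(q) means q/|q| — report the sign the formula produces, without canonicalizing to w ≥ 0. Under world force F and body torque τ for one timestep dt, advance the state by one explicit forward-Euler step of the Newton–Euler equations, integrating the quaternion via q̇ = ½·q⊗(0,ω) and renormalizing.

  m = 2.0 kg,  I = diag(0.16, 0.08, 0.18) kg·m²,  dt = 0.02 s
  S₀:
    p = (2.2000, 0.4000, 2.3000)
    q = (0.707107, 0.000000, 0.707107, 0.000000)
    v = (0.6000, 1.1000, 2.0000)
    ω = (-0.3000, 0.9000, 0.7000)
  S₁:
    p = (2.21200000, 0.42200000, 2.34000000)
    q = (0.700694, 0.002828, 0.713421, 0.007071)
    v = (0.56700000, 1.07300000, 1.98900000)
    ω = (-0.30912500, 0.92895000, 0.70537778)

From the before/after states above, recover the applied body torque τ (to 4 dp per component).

τ = (-0.0100, 0.1200, 0.0700)

ω₁ − ω₀ = (-0.00912500, 0.02895000, 0.00537778)
I·α + gyro = (-0.0100, 0.1200, 0.0700)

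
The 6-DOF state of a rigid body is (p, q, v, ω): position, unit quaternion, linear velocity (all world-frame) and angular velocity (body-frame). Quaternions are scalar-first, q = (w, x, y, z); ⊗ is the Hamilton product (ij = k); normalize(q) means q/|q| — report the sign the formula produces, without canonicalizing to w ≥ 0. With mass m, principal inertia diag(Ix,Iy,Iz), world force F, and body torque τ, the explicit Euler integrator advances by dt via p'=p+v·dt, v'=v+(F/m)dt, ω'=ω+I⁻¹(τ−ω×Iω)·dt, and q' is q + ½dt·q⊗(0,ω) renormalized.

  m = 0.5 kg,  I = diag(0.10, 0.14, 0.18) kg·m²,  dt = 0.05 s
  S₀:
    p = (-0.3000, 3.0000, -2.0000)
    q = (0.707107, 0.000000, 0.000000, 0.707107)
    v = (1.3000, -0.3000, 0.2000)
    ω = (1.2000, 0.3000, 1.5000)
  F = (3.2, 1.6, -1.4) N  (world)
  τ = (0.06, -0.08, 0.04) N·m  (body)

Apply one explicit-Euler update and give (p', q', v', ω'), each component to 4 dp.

p' = (-0.2350, 2.9850, -1.9900)
q' = (0.6798, 0.0159, 0.0265, 0.7328)
v' = (1.6200, -0.1400, 0.0600)
ω' = (1.2210, 0.3229, 1.5071)

a = (6.4000, 3.2000, -2.8000)
p' = p + v·dt = (-0.2350, 2.9850, -1.9900)
new velocity v' = (1.6200, -0.1400, 0.0600)
(τ − ω×Iω)/I = (0.4200, 0.4571, 0.1422)
ω + α·dt = (1.2210, 0.3229, 1.5071)
q⊗(0,ω) = (-1.0606605, 0.6363963, 1.0606605, 1.0606605)
q + ½dt·q⊗(0,ω), renormalized = (0.6798, 0.0159, 0.0265, 0.7328)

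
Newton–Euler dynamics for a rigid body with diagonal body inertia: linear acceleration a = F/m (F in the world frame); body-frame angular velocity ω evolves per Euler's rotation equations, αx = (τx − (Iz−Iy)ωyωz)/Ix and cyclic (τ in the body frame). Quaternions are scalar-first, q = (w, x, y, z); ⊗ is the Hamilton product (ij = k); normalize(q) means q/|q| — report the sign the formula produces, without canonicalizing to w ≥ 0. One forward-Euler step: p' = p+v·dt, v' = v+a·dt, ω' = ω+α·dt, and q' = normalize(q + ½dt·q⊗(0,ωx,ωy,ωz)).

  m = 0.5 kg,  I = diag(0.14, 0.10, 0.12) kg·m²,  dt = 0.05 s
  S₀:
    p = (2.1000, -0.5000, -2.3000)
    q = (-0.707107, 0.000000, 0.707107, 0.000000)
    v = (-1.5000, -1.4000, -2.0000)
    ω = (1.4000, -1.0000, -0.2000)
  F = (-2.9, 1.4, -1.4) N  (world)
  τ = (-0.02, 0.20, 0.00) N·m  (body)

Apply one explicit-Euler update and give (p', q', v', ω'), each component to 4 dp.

ω×(Iω) gyroscopic = (0.0040, -0.0056, 0.0560)
angular accel α = (-0.1714, 2.0560, -0.4667)
new body rate ω' = (1.3914, -0.8972, -0.2233)
q⊗(0,ω) = (0.7071070, -1.1313712, 0.7071070, -0.8485284)
q' = normalize(q + ½dt·q⊗(0,ω)) = (-0.6888, -0.0283, 0.7241, -0.0212)
linear accel F/m = (-5.8000, 2.8000, -2.8000)
p' = p + v·dt = (2.0250, -0.5700, -2.4000)
new velocity v' = (-1.7900, -1.2600, -2.1400)

p' = (2.0250, -0.5700, -2.4000)
q' = (-0.6888, -0.0283, 0.7241, -0.0212)
v' = (-1.7900, -1.2600, -2.1400)
ω' = (1.3914, -0.8972, -0.2233)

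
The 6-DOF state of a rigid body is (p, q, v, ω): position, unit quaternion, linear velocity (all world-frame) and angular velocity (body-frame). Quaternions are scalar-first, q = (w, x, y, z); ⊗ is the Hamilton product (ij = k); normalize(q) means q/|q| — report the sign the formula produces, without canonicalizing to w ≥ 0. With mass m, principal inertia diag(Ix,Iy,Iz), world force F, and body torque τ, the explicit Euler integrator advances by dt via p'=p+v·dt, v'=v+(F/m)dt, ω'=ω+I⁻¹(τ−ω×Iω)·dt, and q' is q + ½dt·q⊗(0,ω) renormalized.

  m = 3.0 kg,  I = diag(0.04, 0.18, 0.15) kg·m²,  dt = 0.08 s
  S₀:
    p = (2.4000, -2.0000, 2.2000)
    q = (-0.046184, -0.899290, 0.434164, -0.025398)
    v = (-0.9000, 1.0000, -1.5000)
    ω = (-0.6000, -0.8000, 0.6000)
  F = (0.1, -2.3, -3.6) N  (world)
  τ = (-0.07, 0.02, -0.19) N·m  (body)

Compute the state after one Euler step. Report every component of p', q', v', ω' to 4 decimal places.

a = F/m = (0.0333, -0.7667, -1.2000)
p + v·dt = (2.3280, -1.9200, 2.0800)
v + (F/m)dt = (-0.8973, 0.9387, -1.5960)
angular accel α = (-2.1100, -0.1089, -1.7147)
ω + α·dt = (-0.7688, -0.8087, 0.4628)
q⊗(0,ω) = (-0.1770040, 0.2678904, 0.5917600, 0.9522200)
q + ½dt·q⊗(0,ω), renormalized = (-0.0532, -0.8876, 0.4573, 0.0127)

p' = (2.3280, -1.9200, 2.0800)
q' = (-0.0532, -0.8876, 0.4573, 0.0127)
v' = (-0.8973, 0.9387, -1.5960)
ω' = (-0.7688, -0.8087, 0.4628)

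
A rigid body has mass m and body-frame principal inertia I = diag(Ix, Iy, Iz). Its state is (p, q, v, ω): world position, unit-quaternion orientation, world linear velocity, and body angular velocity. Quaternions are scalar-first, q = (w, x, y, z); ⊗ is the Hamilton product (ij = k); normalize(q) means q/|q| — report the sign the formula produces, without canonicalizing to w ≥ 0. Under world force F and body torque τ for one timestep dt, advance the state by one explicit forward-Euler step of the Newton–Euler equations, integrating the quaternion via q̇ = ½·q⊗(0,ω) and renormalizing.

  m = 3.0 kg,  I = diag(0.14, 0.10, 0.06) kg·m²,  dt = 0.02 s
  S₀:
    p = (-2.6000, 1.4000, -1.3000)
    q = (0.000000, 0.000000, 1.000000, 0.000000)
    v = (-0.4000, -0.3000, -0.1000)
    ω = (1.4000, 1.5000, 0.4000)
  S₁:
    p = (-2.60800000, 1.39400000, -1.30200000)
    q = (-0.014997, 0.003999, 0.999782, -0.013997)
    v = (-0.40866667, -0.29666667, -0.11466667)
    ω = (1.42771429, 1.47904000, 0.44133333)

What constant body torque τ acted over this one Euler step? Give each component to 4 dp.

Δω = ω₁−ω₀ = (0.02771429, -0.02096000, 0.04133333)
I·α + gyro = (0.1700, -0.0600, 0.0400)

τ = (0.1700, -0.0600, 0.0400)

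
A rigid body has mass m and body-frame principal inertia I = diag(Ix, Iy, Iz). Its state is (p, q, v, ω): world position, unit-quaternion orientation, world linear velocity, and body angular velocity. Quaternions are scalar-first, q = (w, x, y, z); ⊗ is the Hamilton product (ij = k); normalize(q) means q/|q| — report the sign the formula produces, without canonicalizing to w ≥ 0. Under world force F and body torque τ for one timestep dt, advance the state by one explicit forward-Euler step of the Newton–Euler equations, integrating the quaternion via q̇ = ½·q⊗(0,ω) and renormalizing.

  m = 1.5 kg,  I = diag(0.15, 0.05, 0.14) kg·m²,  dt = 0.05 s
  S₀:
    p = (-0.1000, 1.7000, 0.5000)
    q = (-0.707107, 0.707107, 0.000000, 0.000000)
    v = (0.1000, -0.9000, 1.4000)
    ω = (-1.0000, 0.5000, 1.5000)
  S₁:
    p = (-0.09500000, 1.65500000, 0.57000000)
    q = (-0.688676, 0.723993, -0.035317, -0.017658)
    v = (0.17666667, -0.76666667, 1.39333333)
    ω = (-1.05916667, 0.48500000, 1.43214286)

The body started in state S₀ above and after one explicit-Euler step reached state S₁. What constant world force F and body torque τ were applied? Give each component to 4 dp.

Δv = v₁−v₀ = (0.07666667, 0.13333333, -0.00666667)
m·(v₁−v₀)/dt = (2.3000, 4.0000, -0.2000)
rate change Δω = (-0.05916667, -0.01500000, -0.06785714)
τ = I·(Δω/dt) + ω₀×(Iω₀) = (-0.1100, -0.0300, -0.1400)

F = (2.3000, 4.0000, -0.2000)
τ = (-0.1100, -0.0300, -0.1400)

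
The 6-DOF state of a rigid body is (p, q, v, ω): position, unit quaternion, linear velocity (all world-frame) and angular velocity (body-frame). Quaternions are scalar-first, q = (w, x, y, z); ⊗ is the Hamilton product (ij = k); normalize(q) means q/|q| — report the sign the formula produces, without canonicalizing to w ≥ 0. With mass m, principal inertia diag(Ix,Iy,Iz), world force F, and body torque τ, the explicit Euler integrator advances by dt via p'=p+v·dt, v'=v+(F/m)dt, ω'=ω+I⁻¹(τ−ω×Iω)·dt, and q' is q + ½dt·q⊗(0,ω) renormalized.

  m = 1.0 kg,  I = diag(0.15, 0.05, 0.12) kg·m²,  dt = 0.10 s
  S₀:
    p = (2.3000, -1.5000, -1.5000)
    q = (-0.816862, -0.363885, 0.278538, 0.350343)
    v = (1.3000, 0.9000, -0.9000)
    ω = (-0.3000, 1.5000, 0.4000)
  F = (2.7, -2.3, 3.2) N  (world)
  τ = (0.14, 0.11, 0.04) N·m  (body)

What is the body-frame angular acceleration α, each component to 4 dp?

precession coupling ω×(Iω) = (0.0420, -0.0036, 0.0450)
angular accel α = (0.6533, 2.2720, -0.0417)

α = (0.6533, 2.2720, -0.0417)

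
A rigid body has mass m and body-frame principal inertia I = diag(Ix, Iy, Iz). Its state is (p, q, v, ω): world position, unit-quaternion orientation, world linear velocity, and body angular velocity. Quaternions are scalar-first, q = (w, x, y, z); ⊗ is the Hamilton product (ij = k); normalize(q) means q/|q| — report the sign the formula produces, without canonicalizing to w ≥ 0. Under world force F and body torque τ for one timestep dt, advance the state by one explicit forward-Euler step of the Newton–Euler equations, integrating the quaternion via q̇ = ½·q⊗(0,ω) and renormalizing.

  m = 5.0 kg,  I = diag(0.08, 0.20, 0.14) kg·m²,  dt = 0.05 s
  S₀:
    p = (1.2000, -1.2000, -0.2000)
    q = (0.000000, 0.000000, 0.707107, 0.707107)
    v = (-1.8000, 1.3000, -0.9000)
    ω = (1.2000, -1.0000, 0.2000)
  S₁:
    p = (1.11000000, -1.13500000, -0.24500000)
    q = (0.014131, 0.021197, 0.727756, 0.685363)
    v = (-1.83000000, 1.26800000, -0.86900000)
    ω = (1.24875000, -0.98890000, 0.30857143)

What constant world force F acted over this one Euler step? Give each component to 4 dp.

F = (-3.0000, -3.2000, 3.1000)

v₁ − v₀ = (-0.03000000, -0.03200000, 0.03100000)
applied force F = (-3.0000, -3.2000, 3.1000)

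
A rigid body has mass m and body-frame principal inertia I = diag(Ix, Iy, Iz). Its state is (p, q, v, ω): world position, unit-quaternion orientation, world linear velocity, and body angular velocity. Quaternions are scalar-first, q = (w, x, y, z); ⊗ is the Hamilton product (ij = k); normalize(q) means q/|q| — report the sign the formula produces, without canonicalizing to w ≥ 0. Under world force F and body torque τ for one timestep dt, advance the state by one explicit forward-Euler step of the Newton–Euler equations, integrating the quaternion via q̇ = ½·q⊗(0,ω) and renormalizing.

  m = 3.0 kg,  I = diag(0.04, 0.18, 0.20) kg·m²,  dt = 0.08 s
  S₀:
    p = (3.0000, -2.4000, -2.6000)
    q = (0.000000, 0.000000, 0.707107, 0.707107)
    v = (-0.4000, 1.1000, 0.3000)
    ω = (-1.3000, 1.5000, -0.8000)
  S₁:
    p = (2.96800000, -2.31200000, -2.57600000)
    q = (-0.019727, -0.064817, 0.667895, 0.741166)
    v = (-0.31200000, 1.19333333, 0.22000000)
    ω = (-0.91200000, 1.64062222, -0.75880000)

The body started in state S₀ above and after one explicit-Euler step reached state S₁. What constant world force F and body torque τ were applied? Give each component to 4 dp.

ω₁ − ω₀ = (0.38800000, 0.14062222, 0.04120000)
applied torque τ = (0.1700, 0.1500, -0.1700)
v₁ − v₀ = (0.08800000, 0.09333333, -0.08000000)
m·(v₁−v₀)/dt = (3.3000, 3.5000, -3.0000)

F = (3.3000, 3.5000, -3.0000)
τ = (0.1700, 0.1500, -0.1700)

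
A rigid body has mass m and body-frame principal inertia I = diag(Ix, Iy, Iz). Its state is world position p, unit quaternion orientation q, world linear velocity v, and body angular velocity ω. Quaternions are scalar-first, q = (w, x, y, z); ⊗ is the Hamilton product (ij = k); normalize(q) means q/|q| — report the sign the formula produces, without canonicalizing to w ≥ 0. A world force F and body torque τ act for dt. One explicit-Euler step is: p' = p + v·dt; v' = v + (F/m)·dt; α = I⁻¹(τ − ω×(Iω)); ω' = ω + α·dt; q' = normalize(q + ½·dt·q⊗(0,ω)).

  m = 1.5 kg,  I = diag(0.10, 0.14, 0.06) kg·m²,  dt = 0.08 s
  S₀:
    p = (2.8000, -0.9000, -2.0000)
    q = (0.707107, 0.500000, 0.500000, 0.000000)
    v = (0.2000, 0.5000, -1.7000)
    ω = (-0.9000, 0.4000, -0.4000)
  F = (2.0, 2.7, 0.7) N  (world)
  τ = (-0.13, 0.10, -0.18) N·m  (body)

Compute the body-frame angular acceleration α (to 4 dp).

α = (-1.4280, 0.6114, -2.7600)

gyro term ω×Iω = (0.0128, 0.0144, -0.0144)
angular accel α = (-1.4280, 0.6114, -2.7600)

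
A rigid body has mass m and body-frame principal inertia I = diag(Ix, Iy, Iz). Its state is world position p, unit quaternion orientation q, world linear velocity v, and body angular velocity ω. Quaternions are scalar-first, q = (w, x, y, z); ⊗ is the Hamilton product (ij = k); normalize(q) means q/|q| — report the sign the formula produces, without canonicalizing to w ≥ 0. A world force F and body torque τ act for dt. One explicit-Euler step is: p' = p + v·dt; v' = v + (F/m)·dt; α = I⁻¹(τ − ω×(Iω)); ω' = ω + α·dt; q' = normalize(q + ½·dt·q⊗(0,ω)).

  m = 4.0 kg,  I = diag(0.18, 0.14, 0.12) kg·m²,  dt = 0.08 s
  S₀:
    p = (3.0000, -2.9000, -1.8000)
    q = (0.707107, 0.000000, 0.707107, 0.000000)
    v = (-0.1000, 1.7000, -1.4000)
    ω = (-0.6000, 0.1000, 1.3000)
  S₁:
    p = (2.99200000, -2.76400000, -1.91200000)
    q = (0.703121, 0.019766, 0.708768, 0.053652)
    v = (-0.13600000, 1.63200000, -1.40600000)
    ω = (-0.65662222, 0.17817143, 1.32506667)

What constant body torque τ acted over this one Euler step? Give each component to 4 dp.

τ = (-0.1300, 0.0900, 0.0400)

ω₁ − ω₀ = (-0.05662222, 0.07817143, 0.02506667)
precession coupling = (-0.0026, -0.0468, 0.0024)
I·α + gyro = (-0.1300, 0.0900, 0.0400)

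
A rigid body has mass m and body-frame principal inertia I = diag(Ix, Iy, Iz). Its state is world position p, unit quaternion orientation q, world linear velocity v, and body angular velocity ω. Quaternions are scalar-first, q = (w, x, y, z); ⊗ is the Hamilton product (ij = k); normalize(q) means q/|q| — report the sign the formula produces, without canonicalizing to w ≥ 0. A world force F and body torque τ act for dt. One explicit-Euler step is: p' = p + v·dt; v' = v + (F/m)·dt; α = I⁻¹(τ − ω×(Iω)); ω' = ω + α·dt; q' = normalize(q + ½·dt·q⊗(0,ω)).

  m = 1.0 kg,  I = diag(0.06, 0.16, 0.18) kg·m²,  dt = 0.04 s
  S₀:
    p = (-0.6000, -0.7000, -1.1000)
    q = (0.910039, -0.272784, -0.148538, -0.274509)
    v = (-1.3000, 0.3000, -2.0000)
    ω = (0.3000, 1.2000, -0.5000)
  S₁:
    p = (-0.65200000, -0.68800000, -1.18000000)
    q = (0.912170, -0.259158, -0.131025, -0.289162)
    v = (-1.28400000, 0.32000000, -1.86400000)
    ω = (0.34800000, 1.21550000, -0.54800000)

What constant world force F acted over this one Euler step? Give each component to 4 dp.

Δv = v₁−v₀ = (0.01600000, 0.02000000, 0.13600000)
F = m·Δv/dt = (0.4000, 0.5000, 3.4000)

F = (0.4000, 0.5000, 3.4000)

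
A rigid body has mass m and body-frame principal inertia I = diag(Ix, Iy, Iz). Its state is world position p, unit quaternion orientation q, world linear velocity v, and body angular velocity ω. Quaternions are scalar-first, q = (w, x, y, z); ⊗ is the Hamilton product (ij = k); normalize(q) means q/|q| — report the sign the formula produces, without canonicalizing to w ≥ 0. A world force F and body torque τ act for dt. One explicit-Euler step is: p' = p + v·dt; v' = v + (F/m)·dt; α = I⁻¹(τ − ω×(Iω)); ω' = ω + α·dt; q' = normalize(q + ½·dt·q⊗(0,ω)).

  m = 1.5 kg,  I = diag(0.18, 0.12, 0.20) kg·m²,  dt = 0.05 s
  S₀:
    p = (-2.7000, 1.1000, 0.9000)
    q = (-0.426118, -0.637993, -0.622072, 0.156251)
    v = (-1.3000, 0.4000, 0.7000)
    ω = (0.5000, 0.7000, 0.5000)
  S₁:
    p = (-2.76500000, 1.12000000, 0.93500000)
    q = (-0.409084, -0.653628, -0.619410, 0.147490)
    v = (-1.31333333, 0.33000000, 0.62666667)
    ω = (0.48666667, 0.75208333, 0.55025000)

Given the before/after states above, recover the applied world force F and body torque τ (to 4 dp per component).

v₁ − v₀ = (-0.01333333, -0.07000000, -0.07333333)
applied force F = (-0.4000, -2.1000, -2.2000)
rate change Δω = (-0.01333333, 0.05208333, 0.05025000)
ω₀×(Iω₀) = (0.0280, -0.0050, -0.0210)
τ = I·(Δω/dt) + ω₀×(Iω₀) = (-0.0200, 0.1200, 0.1800)

F = (-0.4000, -2.1000, -2.2000)
τ = (-0.0200, 0.1200, 0.1800)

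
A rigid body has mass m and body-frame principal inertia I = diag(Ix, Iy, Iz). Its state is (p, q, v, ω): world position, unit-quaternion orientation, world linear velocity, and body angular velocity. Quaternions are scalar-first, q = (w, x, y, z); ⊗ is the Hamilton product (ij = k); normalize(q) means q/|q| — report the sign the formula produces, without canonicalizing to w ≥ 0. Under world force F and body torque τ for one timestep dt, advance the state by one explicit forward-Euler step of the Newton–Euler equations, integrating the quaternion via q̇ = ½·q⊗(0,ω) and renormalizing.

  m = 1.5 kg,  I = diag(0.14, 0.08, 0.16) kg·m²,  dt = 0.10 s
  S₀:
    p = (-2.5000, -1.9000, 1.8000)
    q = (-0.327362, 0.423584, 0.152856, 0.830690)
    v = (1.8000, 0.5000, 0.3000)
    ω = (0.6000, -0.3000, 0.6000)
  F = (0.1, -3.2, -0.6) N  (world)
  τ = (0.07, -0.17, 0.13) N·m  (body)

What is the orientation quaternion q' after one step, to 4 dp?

q' = (-0.3623, 0.4304, 0.1698, 0.8091)

q⊗(0,ω) = (-0.7067076, 0.1445034, 0.3424722, -0.4152060)
updated quaternion q' = (-0.3623, 0.4304, 0.1698, 0.8091)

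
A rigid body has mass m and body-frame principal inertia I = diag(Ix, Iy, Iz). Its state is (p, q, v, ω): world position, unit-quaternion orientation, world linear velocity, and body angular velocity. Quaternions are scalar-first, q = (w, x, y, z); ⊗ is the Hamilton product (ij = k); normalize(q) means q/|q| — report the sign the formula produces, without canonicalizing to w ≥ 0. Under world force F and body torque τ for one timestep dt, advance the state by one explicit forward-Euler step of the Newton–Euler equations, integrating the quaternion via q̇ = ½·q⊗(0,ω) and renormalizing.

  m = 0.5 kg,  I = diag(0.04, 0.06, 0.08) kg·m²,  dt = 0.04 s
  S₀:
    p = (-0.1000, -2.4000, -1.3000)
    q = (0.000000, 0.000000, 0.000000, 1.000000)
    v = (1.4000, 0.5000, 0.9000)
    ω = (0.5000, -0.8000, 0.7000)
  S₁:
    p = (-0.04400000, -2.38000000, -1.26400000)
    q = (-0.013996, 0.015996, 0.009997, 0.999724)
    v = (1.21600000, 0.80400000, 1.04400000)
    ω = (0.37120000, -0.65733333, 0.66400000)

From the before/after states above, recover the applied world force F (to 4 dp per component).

F = (-2.3000, 3.8000, 1.8000)

v₁ − v₀ = (-0.18400000, 0.30400000, 0.14400000)
applied force F = (-2.3000, 3.8000, 1.8000)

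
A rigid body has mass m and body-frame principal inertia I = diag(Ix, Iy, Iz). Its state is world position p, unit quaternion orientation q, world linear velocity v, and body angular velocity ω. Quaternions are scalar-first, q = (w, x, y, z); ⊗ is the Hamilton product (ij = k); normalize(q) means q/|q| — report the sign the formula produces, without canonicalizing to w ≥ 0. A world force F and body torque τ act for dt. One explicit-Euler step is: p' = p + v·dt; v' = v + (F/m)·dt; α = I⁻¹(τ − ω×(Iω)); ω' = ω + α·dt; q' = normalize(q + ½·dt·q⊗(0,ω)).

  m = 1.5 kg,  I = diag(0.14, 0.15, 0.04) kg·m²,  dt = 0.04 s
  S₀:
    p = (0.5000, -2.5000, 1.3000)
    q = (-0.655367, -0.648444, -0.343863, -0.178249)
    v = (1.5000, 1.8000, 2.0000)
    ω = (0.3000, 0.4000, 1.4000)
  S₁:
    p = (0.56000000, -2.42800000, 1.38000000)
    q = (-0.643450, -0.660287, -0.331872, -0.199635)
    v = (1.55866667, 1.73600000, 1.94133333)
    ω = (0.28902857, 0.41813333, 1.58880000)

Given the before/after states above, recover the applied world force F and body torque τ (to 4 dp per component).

ω₁ − ω₀ = (-0.01097143, 0.01813333, 0.18880000)
precession coupling = (-0.0616, 0.0420, 0.0012)
applied torque τ = (-0.1000, 0.1100, 0.1900)
Δv = v₁−v₀ = (0.05866667, -0.06400000, -0.05866667)
applied force F = (2.2000, -2.4000, -2.2000)

F = (2.2000, -2.4000, -2.2000)
τ = (-0.1000, 0.1100, 0.1900)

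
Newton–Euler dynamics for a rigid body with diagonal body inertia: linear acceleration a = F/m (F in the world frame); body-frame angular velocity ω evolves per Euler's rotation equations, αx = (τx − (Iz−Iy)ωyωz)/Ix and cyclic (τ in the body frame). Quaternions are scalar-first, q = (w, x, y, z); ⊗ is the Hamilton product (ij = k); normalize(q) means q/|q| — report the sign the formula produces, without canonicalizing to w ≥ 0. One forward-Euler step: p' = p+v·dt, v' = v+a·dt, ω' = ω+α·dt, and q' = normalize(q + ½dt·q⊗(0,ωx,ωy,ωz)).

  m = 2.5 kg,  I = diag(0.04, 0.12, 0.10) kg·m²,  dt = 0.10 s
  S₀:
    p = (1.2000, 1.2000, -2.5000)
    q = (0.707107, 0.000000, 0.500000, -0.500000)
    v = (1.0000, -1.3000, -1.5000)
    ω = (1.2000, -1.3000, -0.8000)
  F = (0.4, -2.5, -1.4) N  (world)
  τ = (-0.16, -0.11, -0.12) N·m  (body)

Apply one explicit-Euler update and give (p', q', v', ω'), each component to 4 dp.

p' = (1.3000, 1.0700, -2.6500)
q' = (0.7162, -0.0100, 0.4221, -0.5557)
v' = (1.0160, -1.4000, -1.5560)
ω' = (0.8520, -1.4397, -0.7952)

ω×(Iω) gyroscopic = (-0.0208, 0.0576, -0.1248)
α = I⁻¹(τ − ω×Iω) = (-3.4800, -1.3967, 0.0480)
ω + α·dt = (0.8520, -1.4397, -0.7952)
Hamilton product q⊗(0,ω) = (0.2500000, -0.2014716, -1.5192391, -1.1656856)
updated quaternion q' = (0.7162, -0.0100, 0.4221, -0.5557)
new position p' = (1.3000, 1.0700, -2.6500)
v' = v + a·dt = (1.0160, -1.4000, -1.5560)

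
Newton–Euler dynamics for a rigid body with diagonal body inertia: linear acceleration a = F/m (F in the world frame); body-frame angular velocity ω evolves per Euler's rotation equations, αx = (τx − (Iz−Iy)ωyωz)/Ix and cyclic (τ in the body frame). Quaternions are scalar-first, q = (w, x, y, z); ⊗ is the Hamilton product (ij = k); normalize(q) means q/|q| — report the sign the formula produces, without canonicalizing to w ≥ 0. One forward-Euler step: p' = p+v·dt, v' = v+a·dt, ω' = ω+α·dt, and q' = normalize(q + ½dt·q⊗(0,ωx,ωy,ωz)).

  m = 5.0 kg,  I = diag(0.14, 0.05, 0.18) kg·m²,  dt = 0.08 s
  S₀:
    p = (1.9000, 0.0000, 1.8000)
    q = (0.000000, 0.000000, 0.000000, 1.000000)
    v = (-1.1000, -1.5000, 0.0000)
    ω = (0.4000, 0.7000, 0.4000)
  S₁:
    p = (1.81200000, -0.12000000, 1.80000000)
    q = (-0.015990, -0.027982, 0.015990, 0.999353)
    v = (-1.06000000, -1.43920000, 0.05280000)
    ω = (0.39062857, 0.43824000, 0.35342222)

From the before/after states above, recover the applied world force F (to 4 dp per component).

F = (2.5000, 3.8000, 3.3000)

velocity change Δv = (0.04000000, 0.06080000, 0.05280000)
m·(v₁−v₀)/dt = (2.5000, 3.8000, 3.3000)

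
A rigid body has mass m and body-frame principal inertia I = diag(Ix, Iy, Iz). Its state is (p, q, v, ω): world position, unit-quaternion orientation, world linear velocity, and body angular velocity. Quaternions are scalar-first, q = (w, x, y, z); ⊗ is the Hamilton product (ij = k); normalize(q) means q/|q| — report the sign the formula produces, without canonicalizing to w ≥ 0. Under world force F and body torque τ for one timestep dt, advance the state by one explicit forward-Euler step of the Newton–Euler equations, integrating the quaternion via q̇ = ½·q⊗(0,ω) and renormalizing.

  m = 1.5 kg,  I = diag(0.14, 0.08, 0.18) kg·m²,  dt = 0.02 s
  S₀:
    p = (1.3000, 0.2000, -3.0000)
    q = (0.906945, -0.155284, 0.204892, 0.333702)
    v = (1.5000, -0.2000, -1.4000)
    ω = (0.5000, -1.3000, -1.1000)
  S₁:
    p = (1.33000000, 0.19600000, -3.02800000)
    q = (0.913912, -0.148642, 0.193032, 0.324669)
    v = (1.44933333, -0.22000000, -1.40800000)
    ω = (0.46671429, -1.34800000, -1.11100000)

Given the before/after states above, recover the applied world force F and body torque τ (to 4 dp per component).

v₁ − v₀ = (-0.05066667, -0.02000000, -0.00800000)
applied force F = (-3.8000, -1.5000, -0.6000)
Δω = ω₁−ω₀ = (-0.03328571, -0.04800000, -0.01100000)
applied torque τ = (-0.0900, -0.1700, -0.0600)

F = (-3.8000, -1.5000, -0.6000)
τ = (-0.0900, -0.1700, -0.0600)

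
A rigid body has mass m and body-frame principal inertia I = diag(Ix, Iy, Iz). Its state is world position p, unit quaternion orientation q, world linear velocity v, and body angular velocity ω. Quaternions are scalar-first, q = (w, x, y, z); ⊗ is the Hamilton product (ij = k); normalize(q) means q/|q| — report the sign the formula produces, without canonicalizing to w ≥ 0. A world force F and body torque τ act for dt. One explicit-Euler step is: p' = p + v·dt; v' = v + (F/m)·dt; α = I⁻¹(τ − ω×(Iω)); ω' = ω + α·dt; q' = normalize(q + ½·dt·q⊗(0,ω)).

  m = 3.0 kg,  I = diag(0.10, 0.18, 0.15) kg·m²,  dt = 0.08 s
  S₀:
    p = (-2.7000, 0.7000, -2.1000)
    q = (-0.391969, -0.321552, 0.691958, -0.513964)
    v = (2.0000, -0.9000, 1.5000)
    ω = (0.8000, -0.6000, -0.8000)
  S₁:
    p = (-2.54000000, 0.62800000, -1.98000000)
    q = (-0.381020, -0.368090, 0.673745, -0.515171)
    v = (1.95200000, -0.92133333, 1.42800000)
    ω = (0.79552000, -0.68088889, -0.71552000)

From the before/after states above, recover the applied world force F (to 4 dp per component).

F = (-1.8000, -0.8000, -2.7000)

velocity change Δv = (-0.04800000, -0.02133333, -0.07200000)
F = m·Δv/dt = (-1.8000, -0.8000, -2.7000)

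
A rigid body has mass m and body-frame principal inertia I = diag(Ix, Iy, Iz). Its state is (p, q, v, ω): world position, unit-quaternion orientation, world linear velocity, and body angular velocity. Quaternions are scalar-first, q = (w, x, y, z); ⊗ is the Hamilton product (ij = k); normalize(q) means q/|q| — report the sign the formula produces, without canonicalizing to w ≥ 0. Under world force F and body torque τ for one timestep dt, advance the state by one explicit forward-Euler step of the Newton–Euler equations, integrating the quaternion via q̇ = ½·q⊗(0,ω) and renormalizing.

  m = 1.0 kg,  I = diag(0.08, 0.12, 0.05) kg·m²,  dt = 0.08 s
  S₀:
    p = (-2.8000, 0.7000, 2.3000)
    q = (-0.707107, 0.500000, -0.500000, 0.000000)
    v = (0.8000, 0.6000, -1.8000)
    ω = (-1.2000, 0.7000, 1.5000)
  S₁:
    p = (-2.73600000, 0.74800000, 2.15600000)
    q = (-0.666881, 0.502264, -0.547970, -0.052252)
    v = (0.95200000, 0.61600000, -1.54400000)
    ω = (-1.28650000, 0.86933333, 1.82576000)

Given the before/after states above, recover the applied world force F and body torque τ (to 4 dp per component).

F = (1.9000, 0.2000, 3.2000)
τ = (-0.1600, 0.2000, 0.1700)

rate change Δω = (-0.08650000, 0.16933333, 0.32576000)
I·α + gyro = (-0.1600, 0.2000, 0.1700)
velocity change Δv = (0.15200000, 0.01600000, 0.25600000)
m·(v₁−v₀)/dt = (1.9000, 0.2000, 3.2000)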